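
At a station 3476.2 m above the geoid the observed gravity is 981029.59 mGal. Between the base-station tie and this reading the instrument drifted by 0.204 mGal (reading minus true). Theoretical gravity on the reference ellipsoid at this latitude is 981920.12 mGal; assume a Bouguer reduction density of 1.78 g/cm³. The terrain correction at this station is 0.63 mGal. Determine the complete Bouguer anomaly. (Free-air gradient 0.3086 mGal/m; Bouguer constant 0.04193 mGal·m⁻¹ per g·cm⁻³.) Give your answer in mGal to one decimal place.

-76.8

Drift-corrected reading = 981029.59 − (0.204) = 981029.386 mGal
Free-air correction = 0.3086 × 3476.2 = 1072.76 mGal
Free-air anomaly = 981029.386 − 981920.12 + (1072.76) = 182.026 mGal
Bouguer slab correction = 0.04193 × 1.78 × 3476.2 = 259.45 mGal
Simple Bouguer anomaly = 182.026 − (259.45) = -77.424 mGal
Complete Bouguer anomaly = -77.424 + 0.63 = -76.794 mGal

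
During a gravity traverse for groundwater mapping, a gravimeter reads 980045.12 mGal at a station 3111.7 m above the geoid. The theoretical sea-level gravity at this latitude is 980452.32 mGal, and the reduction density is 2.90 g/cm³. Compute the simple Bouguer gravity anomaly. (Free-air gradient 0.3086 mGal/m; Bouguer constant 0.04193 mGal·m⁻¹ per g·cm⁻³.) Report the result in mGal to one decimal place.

174.7

Free-air correction = 0.3086 × 3111.7 = 960.27 mGal
Free-air anomaly = 980045.12 − 980452.32 + (960.27) = 553.07 mGal
Bouguer slab correction = 0.04193 × 2.90 × 3111.7 = 378.37 mGal
Simple Bouguer anomaly = 553.07 − (378.37) = 174.70 mGal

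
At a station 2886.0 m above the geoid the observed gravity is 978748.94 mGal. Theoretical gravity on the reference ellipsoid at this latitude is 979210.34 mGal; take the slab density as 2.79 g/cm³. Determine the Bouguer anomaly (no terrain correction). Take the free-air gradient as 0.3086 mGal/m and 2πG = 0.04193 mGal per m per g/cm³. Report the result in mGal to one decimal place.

91.6

Free-air correction = 0.3086 × 2886.0 = 890.62 mGal
Free-air anomaly = 978748.94 − 979210.34 + (890.62) = 429.22 mGal
Bouguer slab correction = 0.04193 × 2.79 × 2886.0 = 337.62 mGal
Simple Bouguer anomaly = 429.22 − (337.62) = 91.60 mGal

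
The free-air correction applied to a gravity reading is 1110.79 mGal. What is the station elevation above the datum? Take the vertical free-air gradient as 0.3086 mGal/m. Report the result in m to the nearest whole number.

h = 1110.79 / 0.3086 = 3599.45 m

3599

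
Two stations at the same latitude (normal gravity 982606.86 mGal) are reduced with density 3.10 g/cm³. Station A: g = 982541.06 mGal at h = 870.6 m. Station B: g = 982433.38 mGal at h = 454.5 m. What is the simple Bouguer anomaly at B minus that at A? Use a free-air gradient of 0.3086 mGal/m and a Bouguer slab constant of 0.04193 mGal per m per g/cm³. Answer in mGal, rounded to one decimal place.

-182.0

Δg_SB(A) = 982541.06 − 982606.86 + 0.3086×870.6 − 0.04193×3.10×870.6 = 89.70 mGal
Δg_SB(B) = 982433.38 − 982606.86 + 0.3086×454.5 − 0.04193×3.10×454.5 = -92.30 mGal
Difference = -92.30 − (89.70) = -182.00 mGal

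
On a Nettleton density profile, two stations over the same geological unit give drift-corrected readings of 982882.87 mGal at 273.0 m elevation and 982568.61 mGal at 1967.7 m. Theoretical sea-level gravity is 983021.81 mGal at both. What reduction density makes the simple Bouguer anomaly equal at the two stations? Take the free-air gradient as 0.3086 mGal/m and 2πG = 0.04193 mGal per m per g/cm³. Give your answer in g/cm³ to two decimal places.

Δg_obs = 982568.61 − 982882.87 = -314.26 mGal over Δh = 1967.7 − 273.0 = 1694.7 m
Equal Bouguer anomalies ⇒ Δg_obs + (0.3086 − 0.04193ρ)·Δh = 0
0.3086 − 0.04193ρ = −Δg_obs/Δh = 0.18544
ρ = (0.3086 − 0.18544) / 0.04193 = 2.94 g/cm³

2.94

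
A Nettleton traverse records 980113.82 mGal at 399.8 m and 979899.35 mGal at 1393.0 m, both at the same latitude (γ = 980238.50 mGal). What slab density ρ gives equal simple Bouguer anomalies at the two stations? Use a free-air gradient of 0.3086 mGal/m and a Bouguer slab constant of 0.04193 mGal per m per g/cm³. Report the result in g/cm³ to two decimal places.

Δg_obs = 979899.35 − 980113.82 = -214.47 mGal over Δh = 1393.0 − 399.8 = 993.2 m
Equal Bouguer anomalies ⇒ Δg_obs + (0.3086 − 0.04193ρ)·Δh = 0
0.3086 − 0.04193ρ = −Δg_obs/Δh = 0.21594
ρ = (0.3086 − 0.21594) / 0.04193 = 2.21 g/cm³

2.21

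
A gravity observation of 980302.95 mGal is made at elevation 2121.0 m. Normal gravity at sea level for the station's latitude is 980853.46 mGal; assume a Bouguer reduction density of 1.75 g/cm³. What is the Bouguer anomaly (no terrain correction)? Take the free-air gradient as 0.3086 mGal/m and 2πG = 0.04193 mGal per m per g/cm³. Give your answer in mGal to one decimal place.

-51.6

Free-air correction = 0.3086 × 2121.0 = 654.54 mGal
Free-air anomaly = 980302.95 − 980853.46 + (654.54) = 104.03 mGal
Bouguer slab correction = 0.04193 × 1.75 × 2121.0 = 155.63 mGal
Simple Bouguer anomaly = 104.03 − (155.63) = -51.60 mGal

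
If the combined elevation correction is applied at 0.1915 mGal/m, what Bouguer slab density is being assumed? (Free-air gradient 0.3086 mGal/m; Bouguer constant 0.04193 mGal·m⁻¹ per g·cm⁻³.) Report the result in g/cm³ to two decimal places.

2.79

0.1915 = 0.3086 − 0.04193 × ρ
ρ = (0.3086 − 0.1915) / 0.04193 = 2.79 g/cm³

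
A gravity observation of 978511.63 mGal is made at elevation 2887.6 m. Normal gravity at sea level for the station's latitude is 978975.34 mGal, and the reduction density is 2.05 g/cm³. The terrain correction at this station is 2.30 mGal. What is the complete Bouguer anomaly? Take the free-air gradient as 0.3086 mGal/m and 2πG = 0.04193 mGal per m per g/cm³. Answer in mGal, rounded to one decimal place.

181.5

Free-air correction = 0.3086 × 2887.6 = 891.11 mGal
Free-air anomaly = 978511.63 − 978975.34 + (891.11) = 427.40 mGal
Bouguer slab correction = 0.04193 × 2.05 × 2887.6 = 248.21 mGal
Simple Bouguer anomaly = 427.40 − (248.21) = 179.19 mGal
Complete Bouguer anomaly = 179.19 + 2.30 = 181.49 mGal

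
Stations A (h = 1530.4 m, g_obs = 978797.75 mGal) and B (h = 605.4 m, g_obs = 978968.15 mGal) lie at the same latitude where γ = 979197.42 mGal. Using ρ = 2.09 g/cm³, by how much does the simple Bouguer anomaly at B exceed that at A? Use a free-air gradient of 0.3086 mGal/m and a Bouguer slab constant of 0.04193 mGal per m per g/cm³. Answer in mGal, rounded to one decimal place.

-34.0

Δg_SB(A) = 978797.75 − 979197.42 + 0.3086×1530.4 − 0.04193×2.09×1530.4 = -61.50 mGal
Δg_SB(B) = 978968.15 − 979197.42 + 0.3086×605.4 − 0.04193×2.09×605.4 = -95.50 mGal
Difference = -95.50 − (-61.50) = -34.00 mGal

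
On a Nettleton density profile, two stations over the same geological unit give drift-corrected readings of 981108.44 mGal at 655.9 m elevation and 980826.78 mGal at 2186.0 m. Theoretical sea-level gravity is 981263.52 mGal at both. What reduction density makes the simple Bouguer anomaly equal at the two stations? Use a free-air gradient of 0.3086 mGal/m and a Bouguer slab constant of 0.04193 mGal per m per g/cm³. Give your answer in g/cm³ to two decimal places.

2.97

Δg_obs = 980826.78 − 981108.44 = -281.66 mGal over Δh = 2186.0 − 655.9 = 1530.1 m
Equal Bouguer anomalies ⇒ Δg_obs + (0.3086 − 0.04193ρ)·Δh = 0
0.3086 − 0.04193ρ = −Δg_obs/Δh = 0.18408
ρ = (0.3086 − 0.18408) / 0.04193 = 2.97 g/cm³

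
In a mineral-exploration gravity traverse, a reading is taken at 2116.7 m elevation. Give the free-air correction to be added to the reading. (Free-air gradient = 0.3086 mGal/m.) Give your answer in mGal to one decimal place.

Free-air correction = 0.3086 × 2116.7 = 653.2 mGal

653.2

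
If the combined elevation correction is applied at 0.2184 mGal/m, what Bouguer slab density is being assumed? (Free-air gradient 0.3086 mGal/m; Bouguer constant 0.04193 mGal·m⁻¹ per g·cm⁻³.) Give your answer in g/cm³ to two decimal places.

0.2184 = 0.3086 − 0.04193 × ρ
ρ = (0.3086 − 0.2184) / 0.04193 = 2.15 g/cm³

2.15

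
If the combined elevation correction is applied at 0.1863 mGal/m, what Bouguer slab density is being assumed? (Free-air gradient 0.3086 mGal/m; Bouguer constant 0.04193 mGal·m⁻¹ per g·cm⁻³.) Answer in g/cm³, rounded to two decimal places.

0.1863 = 0.3086 − 0.04193 × ρ
ρ = (0.3086 − 0.1863) / 0.04193 = 2.92 g/cm³

2.92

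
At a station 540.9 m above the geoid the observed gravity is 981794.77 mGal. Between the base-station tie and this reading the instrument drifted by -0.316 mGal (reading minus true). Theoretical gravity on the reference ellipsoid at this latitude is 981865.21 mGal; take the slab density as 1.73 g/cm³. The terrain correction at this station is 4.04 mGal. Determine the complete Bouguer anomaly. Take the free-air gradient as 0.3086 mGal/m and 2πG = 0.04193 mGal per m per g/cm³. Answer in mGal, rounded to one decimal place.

Drift-corrected reading = 981794.77 − (-0.316) = 981795.086 mGal
Free-air correction = 0.3086 × 540.9 = 166.92 mGal
Free-air anomaly = 981795.086 − 981865.21 + (166.92) = 96.796 mGal
Bouguer slab correction = 0.04193 × 1.73 × 540.9 = 39.24 mGal
Simple Bouguer anomaly = 96.796 − (39.24) = 57.556 mGal
Complete Bouguer anomaly = 57.556 + 4.04 = 61.596 mGal

61.6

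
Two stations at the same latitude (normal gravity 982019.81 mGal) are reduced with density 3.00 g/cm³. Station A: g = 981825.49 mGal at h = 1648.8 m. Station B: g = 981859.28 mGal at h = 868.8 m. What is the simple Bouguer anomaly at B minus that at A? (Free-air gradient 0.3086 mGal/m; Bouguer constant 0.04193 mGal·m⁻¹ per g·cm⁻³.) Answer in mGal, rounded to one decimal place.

Δg_SB(A) = 981825.49 − 982019.81 + 0.3086×1648.8 − 0.04193×3.00×1648.8 = 107.10 mGal
Δg_SB(B) = 981859.28 − 982019.81 + 0.3086×868.8 − 0.04193×3.00×868.8 = -1.70 mGal
Difference = -1.70 − (107.10) = -108.80 mGal

-108.8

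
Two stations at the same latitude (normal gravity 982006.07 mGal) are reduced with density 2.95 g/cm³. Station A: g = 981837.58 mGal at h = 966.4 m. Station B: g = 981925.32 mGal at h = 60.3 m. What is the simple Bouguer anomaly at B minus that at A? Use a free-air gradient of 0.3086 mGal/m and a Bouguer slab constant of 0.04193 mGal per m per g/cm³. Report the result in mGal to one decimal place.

-79.8

Δg_SB(A) = 981837.58 − 982006.07 + 0.3086×966.4 − 0.04193×2.95×966.4 = 10.20 mGal
Δg_SB(B) = 981925.32 − 982006.07 + 0.3086×60.3 − 0.04193×2.95×60.3 = -69.60 mGal
Difference = -69.60 − (10.20) = -79.80 mGal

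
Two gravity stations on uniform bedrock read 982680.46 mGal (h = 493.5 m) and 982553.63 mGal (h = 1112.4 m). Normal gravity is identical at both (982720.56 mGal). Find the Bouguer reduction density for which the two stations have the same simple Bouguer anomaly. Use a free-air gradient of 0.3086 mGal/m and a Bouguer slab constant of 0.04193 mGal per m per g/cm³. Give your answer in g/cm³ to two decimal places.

2.47

Δg_obs = 982553.63 − 982680.46 = -126.83 mGal over Δh = 1112.4 − 493.5 = 618.9 m
Equal Bouguer anomalies ⇒ Δg_obs + (0.3086 − 0.04193ρ)·Δh = 0
0.3086 − 0.04193ρ = −Δg_obs/Δh = 0.20493
ρ = (0.3086 − 0.20493) / 0.04193 = 2.47 g/cm³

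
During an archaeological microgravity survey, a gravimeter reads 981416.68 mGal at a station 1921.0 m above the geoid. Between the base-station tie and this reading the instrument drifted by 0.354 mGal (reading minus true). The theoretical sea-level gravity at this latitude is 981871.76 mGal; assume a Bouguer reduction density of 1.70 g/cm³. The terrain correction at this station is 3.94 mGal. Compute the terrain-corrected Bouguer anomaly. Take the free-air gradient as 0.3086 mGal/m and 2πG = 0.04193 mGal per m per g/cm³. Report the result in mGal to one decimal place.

Drift-corrected reading = 981416.68 − (0.354) = 981416.326 mGal
Free-air correction = 0.3086 × 1921.0 = 592.82 mGal
Free-air anomaly = 981416.326 − 981871.76 + (592.82) = 137.386 mGal
Bouguer slab correction = 0.04193 × 1.70 × 1921.0 = 136.93 mGal
Simple Bouguer anomaly = 137.386 − (136.93) = 0.456 mGal
Complete Bouguer anomaly = 0.456 + 3.94 = 4.396 mGal

4.4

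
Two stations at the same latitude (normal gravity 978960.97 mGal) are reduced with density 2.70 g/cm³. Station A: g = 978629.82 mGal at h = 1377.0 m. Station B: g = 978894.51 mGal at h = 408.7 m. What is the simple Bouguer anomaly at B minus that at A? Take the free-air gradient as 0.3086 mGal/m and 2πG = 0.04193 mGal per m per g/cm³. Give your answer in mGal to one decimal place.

75.5

Δg_SB(A) = 978629.82 − 978960.97 + 0.3086×1377.0 − 0.04193×2.70×1377.0 = -62.10 mGal
Δg_SB(B) = 978894.51 − 978960.97 + 0.3086×408.7 − 0.04193×2.70×408.7 = 13.40 mGal
Difference = 13.40 − (-62.10) = 75.50 mGal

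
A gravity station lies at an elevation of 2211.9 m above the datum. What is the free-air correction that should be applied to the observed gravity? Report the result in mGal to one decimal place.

Free-air correction = 0.3086 × 2211.9 = 682.6 mGal

682.6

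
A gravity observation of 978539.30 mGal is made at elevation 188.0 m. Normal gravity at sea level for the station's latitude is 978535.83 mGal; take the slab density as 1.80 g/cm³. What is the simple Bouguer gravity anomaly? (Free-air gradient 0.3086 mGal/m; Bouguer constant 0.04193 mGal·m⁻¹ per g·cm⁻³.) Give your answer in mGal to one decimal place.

Free-air correction = 0.3086 × 188.0 = 58.02 mGal
Free-air anomaly = 978539.30 − 978535.83 + (58.02) = 61.49 mGal
Bouguer slab correction = 0.04193 × 1.80 × 188.0 = 14.19 mGal
Simple Bouguer anomaly = 61.49 − (14.19) = 47.30 mGal

47.3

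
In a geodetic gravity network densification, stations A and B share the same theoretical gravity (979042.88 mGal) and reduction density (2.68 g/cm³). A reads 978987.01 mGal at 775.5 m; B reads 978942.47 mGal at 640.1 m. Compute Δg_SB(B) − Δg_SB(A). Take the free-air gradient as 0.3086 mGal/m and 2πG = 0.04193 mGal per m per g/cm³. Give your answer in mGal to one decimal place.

-71.1

Δg_SB(A) = 978987.01 − 979042.88 + 0.3086×775.5 − 0.04193×2.68×775.5 = 96.30 mGal
Δg_SB(B) = 978942.47 − 979042.88 + 0.3086×640.1 − 0.04193×2.68×640.1 = 25.20 mGal
Difference = 25.20 − (96.30) = -71.10 mGal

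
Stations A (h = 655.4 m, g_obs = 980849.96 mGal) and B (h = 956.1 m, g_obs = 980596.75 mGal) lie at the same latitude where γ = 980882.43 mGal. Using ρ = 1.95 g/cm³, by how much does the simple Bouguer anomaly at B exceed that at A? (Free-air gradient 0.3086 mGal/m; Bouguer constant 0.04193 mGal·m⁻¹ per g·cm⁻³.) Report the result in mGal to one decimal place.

-185.0

Δg_SB(A) = 980849.96 − 980882.43 + 0.3086×655.4 − 0.04193×1.95×655.4 = 116.20 mGal
Δg_SB(B) = 980596.75 − 980882.43 + 0.3086×956.1 − 0.04193×1.95×956.1 = -68.80 mGal
Difference = -68.80 − (116.20) = -185.00 mGal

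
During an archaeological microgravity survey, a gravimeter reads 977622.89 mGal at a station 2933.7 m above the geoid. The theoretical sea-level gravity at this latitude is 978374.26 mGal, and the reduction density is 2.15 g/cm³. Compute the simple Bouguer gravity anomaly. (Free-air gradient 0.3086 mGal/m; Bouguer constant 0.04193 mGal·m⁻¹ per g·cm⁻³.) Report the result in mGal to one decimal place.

Free-air correction = 0.3086 × 2933.7 = 905.34 mGal
Free-air anomaly = 977622.89 − 978374.26 + (905.34) = 153.97 mGal
Bouguer slab correction = 0.04193 × 2.15 × 2933.7 = 264.47 mGal
Simple Bouguer anomaly = 153.97 − (264.47) = -110.50 mGal

-110.5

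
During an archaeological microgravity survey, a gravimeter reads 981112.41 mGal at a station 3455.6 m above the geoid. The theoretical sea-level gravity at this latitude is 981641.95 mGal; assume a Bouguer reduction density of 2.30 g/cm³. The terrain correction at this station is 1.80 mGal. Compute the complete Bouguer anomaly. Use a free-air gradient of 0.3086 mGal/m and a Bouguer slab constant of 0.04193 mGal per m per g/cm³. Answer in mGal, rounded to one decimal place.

205.4

Free-air correction = 0.3086 × 3455.6 = 1066.40 mGal
Free-air anomaly = 981112.41 − 981641.95 + (1066.40) = 536.86 mGal
Bouguer slab correction = 0.04193 × 2.30 × 3455.6 = 333.25 mGal
Simple Bouguer anomaly = 536.86 − (333.25) = 203.61 mGal
Complete Bouguer anomaly = 203.61 + 1.80 = 205.41 mGal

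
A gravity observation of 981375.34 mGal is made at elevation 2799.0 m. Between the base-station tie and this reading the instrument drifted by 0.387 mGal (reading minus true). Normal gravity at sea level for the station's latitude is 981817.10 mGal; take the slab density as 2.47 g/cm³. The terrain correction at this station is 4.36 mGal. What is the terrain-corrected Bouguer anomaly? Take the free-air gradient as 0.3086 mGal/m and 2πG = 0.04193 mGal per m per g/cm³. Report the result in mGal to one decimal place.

136.1

Drift-corrected reading = 981375.34 − (0.387) = 981374.953 mGal
Free-air correction = 0.3086 × 2799.0 = 863.77 mGal
Free-air anomaly = 981374.953 − 981817.10 + (863.77) = 421.623 mGal
Bouguer slab correction = 0.04193 × 2.47 × 2799.0 = 289.88 mGal
Simple Bouguer anomaly = 421.623 − (289.88) = 131.743 mGal
Complete Bouguer anomaly = 131.743 + 4.36 = 136.103 mGal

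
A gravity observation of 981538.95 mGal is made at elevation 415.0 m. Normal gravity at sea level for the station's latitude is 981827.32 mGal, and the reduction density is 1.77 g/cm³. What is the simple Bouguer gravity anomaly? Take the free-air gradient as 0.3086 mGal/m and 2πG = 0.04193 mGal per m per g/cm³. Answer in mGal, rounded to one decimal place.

Free-air correction = 0.3086 × 415.0 = 128.07 mGal
Free-air anomaly = 981538.95 − 981827.32 + (128.07) = -160.30 mGal
Bouguer slab correction = 0.04193 × 1.77 × 415.0 = 30.80 mGal
Simple Bouguer anomaly = -160.30 − (30.80) = -191.10 mGal

-191.1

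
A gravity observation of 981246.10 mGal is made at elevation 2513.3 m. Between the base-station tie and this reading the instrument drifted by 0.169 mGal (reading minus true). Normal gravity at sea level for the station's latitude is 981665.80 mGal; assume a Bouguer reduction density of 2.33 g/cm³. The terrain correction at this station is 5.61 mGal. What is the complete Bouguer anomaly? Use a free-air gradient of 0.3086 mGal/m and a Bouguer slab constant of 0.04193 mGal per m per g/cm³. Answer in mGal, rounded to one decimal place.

115.8

Drift-corrected reading = 981246.10 − (0.169) = 981245.931 mGal
Free-air correction = 0.3086 × 2513.3 = 775.60 mGal
Free-air anomaly = 981245.931 − 981665.80 + (775.60) = 355.731 mGal
Bouguer slab correction = 0.04193 × 2.33 × 2513.3 = 245.54 mGal
Simple Bouguer anomaly = 355.731 − (245.54) = 110.191 mGal
Complete Bouguer anomaly = 110.191 + 5.61 = 115.801 mGal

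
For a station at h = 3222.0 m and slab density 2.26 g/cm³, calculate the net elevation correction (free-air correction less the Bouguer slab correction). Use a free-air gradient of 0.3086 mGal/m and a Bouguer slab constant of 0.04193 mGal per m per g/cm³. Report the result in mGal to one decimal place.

Combined gradient = 0.3086 − 0.04193 × 2.26 = 0.2138382 mGal/m
Combined elevation correction = 0.2138382 × 3222.0 = 689.0 mGal

689.0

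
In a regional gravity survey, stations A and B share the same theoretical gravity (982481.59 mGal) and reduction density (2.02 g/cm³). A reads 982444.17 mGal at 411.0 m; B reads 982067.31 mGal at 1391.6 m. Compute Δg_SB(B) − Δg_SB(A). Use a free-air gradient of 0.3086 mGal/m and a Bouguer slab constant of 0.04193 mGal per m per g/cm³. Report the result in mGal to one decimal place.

Δg_SB(A) = 982444.17 − 982481.59 + 0.3086×411.0 − 0.04193×2.02×411.0 = 54.60 mGal
Δg_SB(B) = 982067.31 − 982481.59 + 0.3086×1391.6 − 0.04193×2.02×1391.6 = -102.70 mGal
Difference = -102.70 − (54.60) = -157.30 mGal

-157.3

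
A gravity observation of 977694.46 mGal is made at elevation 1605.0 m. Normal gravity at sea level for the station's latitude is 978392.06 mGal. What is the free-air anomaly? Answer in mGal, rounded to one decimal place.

-202.3

Free-air correction = 0.3086 × 1605.0 = 495.30 mGal
Free-air anomaly = 977694.46 − 978392.06 + (495.30) = -202.30 mGal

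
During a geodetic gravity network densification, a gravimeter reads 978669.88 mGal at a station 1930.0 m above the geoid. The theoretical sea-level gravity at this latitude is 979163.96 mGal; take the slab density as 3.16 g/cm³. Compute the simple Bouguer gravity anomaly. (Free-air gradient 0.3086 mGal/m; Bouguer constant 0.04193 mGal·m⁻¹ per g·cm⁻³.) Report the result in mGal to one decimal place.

-154.2

Free-air correction = 0.3086 × 1930.0 = 595.60 mGal
Free-air anomaly = 978669.88 − 979163.96 + (595.60) = 101.52 mGal
Bouguer slab correction = 0.04193 × 3.16 × 1930.0 = 255.72 mGal
Simple Bouguer anomaly = 101.52 − (255.72) = -154.20 mGal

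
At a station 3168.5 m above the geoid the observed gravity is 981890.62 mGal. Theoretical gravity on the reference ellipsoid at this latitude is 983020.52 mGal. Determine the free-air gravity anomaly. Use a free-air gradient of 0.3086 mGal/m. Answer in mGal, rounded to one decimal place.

-152.1

Free-air correction = 0.3086 × 3168.5 = 977.80 mGal
Free-air anomaly = 981890.62 − 983020.52 + (977.80) = -152.10 mGal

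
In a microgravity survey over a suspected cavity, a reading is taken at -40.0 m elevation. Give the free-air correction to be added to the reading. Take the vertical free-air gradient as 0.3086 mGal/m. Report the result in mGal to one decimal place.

-12.3

Free-air correction = 0.3086 × -40.0 = -12.3 mGal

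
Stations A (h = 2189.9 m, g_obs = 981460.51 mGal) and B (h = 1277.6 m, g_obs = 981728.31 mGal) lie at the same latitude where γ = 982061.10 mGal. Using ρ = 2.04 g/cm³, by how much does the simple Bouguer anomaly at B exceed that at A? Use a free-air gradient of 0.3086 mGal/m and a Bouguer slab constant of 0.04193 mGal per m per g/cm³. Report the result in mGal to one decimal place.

64.3

Δg_SB(A) = 981460.51 − 982061.10 + 0.3086×2189.9 − 0.04193×2.04×2189.9 = -112.10 mGal
Δg_SB(B) = 981728.31 − 982061.10 + 0.3086×1277.6 − 0.04193×2.04×1277.6 = -47.80 mGal
Difference = -47.80 − (-112.10) = 64.30 mGal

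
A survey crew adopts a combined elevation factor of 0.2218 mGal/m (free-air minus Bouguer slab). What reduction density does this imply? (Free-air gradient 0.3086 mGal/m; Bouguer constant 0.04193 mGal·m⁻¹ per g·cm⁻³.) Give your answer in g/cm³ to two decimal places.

2.07

0.2218 = 0.3086 − 0.04193 × ρ
ρ = (0.3086 − 0.2218) / 0.04193 = 2.07 g/cm³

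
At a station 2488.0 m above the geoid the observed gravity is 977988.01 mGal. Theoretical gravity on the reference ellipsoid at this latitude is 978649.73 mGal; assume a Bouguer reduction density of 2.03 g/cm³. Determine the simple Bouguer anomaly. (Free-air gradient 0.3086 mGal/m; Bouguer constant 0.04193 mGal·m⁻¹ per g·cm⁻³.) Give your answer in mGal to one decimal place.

-105.7

Free-air correction = 0.3086 × 2488.0 = 767.80 mGal
Free-air anomaly = 977988.01 − 978649.73 + (767.80) = 106.08 mGal
Bouguer slab correction = 0.04193 × 2.03 × 2488.0 = 211.77 mGal
Simple Bouguer anomaly = 106.08 − (211.77) = -105.69 mGal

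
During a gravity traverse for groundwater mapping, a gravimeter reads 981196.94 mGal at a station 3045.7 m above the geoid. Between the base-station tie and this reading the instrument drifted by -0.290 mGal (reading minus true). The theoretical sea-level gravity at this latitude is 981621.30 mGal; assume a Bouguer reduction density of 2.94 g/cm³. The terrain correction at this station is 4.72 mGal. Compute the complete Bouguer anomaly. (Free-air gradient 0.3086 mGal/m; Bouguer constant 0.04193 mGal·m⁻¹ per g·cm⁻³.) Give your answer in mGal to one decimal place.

Drift-corrected reading = 981196.94 − (-0.290) = 981197.230 mGal
Free-air correction = 0.3086 × 3045.7 = 939.90 mGal
Free-air anomaly = 981197.230 − 981621.30 + (939.90) = 515.830 mGal
Bouguer slab correction = 0.04193 × 2.94 × 3045.7 = 375.46 mGal
Simple Bouguer anomaly = 515.830 − (375.46) = 140.370 mGal
Complete Bouguer anomaly = 140.370 + 4.72 = 145.090 mGal

145.1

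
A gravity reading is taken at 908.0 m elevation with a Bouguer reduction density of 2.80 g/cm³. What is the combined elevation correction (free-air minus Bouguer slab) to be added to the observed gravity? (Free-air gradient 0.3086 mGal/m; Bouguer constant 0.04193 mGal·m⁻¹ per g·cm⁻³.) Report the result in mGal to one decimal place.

Combined gradient = 0.3086 − 0.04193 × 2.80 = 0.1911960 mGal/m
Combined elevation correction = 0.1911960 × 908.0 = 173.6 mGal

173.6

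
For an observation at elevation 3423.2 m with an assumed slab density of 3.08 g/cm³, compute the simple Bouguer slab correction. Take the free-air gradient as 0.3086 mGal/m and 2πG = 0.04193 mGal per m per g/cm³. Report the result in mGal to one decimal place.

Bouguer slab correction = 0.04193 × 3.08 × 3423.2 = 442.1 mGal

442.1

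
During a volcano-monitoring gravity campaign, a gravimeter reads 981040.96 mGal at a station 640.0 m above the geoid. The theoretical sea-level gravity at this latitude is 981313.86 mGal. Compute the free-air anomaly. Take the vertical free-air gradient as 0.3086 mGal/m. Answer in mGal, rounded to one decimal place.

Free-air correction = 0.3086 × 640.0 = 197.50 mGal
Free-air anomaly = 981040.96 − 981313.86 + (197.50) = -75.40 mGal

-75.4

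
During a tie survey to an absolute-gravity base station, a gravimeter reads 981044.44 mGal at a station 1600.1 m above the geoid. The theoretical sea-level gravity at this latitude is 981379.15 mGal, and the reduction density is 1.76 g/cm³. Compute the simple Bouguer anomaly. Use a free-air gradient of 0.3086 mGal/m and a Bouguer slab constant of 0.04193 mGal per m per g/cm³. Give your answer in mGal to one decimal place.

41.0

Free-air correction = 0.3086 × 1600.1 = 493.79 mGal
Free-air anomaly = 981044.44 − 981379.15 + (493.79) = 159.08 mGal
Bouguer slab correction = 0.04193 × 1.76 × 1600.1 = 118.08 mGal
Simple Bouguer anomaly = 159.08 − (118.08) = 41.00 mGal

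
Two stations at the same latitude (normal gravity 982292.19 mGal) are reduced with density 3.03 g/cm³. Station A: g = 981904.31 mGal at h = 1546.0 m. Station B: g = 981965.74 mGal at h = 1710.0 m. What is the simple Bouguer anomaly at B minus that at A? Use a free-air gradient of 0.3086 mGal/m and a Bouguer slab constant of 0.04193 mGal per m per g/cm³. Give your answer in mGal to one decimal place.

Δg_SB(A) = 981904.31 − 982292.19 + 0.3086×1546.0 − 0.04193×3.03×1546.0 = -107.20 mGal
Δg_SB(B) = 981965.74 − 982292.19 + 0.3086×1710.0 − 0.04193×3.03×1710.0 = -16.00 mGal
Difference = -16.00 − (-107.20) = 91.20 mGal

91.2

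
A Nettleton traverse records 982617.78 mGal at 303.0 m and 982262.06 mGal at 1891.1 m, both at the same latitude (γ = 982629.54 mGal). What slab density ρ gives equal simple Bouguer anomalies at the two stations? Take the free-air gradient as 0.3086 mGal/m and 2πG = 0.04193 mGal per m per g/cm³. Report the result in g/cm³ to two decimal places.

2.02

Δg_obs = 982262.06 − 982617.78 = -355.72 mGal over Δh = 1891.1 − 303.0 = 1588.1 m
Equal Bouguer anomalies ⇒ Δg_obs + (0.3086 − 0.04193ρ)·Δh = 0
0.3086 − 0.04193ρ = −Δg_obs/Δh = 0.22399
ρ = (0.3086 − 0.22399) / 0.04193 = 2.02 g/cm³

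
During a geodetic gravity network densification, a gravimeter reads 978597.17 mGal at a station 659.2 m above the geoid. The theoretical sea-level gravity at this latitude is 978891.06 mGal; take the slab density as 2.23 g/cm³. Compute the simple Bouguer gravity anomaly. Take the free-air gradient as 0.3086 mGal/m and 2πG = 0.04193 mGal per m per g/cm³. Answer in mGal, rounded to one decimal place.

-152.1

Free-air correction = 0.3086 × 659.2 = 203.43 mGal
Free-air anomaly = 978597.17 − 978891.06 + (203.43) = -90.46 mGal
Bouguer slab correction = 0.04193 × 2.23 × 659.2 = 61.64 mGal
Simple Bouguer anomaly = -90.46 − (61.64) = -152.10 mGal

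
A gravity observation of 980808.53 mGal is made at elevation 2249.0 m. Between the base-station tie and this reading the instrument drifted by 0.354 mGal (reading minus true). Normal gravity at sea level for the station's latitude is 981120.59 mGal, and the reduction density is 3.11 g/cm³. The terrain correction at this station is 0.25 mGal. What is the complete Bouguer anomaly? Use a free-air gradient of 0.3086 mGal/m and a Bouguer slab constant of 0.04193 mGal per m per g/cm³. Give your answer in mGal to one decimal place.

88.6

Drift-corrected reading = 980808.53 − (0.354) = 980808.176 mGal
Free-air correction = 0.3086 × 2249.0 = 694.04 mGal
Free-air anomaly = 980808.176 − 981120.59 + (694.04) = 381.626 mGal
Bouguer slab correction = 0.04193 × 3.11 × 2249.0 = 293.27 mGal
Simple Bouguer anomaly = 381.626 − (293.27) = 88.356 mGal
Complete Bouguer anomaly = 88.356 + 0.25 = 88.606 mGal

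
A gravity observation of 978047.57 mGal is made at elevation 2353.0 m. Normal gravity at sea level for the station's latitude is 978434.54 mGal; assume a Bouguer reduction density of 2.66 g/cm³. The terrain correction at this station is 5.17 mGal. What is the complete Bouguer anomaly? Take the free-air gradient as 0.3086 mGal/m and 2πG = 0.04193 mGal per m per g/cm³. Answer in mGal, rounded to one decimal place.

81.9

Free-air correction = 0.3086 × 2353.0 = 726.14 mGal
Free-air anomaly = 978047.57 − 978434.54 + (726.14) = 339.17 mGal
Bouguer slab correction = 0.04193 × 2.66 × 2353.0 = 262.44 mGal
Simple Bouguer anomaly = 339.17 − (262.44) = 76.73 mGal
Complete Bouguer anomaly = 76.73 + 5.17 = 81.90 mGal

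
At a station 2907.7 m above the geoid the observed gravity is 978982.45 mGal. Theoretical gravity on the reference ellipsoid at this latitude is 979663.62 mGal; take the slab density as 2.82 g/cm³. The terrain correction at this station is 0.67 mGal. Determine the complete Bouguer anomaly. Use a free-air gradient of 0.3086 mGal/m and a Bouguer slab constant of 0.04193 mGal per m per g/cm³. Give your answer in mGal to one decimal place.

-127.0

Free-air correction = 0.3086 × 2907.7 = 897.32 mGal
Free-air anomaly = 978982.45 − 979663.62 + (897.32) = 216.15 mGal
Bouguer slab correction = 0.04193 × 2.82 × 2907.7 = 343.81 mGal
Simple Bouguer anomaly = 216.15 − (343.81) = -127.66 mGal
Complete Bouguer anomaly = -127.66 + 0.67 = -126.99 mGal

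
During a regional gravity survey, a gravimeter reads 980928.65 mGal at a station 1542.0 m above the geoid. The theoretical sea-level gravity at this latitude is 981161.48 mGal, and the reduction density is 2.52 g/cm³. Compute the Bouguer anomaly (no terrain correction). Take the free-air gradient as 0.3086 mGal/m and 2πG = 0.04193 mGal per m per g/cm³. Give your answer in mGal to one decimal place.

80.1

Free-air correction = 0.3086 × 1542.0 = 475.86 mGal
Free-air anomaly = 980928.65 − 981161.48 + (475.86) = 243.03 mGal
Bouguer slab correction = 0.04193 × 2.52 × 1542.0 = 162.93 mGal
Simple Bouguer anomaly = 243.03 − (162.93) = 80.10 mGal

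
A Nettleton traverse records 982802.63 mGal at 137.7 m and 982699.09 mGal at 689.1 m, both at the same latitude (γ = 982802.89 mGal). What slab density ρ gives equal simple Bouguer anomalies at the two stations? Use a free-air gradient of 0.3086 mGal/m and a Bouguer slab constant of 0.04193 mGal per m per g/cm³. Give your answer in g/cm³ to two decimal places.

Δg_obs = 982699.09 − 982802.63 = -103.54 mGal over Δh = 689.1 − 137.7 = 551.4 m
Equal Bouguer anomalies ⇒ Δg_obs + (0.3086 − 0.04193ρ)·Δh = 0
0.3086 − 0.04193ρ = −Δg_obs/Δh = 0.18778
ρ = (0.3086 − 0.18778) / 0.04193 = 2.88 g/cm³

2.88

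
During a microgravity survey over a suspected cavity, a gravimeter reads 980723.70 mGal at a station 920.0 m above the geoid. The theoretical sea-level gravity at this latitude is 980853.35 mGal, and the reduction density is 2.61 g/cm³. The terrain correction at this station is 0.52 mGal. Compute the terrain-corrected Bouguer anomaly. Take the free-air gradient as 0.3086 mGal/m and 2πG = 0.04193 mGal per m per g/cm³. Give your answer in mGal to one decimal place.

Free-air correction = 0.3086 × 920.0 = 283.91 mGal
Free-air anomaly = 980723.70 − 980853.35 + (283.91) = 154.26 mGal
Bouguer slab correction = 0.04193 × 2.61 × 920.0 = 100.68 mGal
Simple Bouguer anomaly = 154.26 − (100.68) = 53.58 mGal
Complete Bouguer anomaly = 53.58 + 0.52 = 54.10 mGal

54.1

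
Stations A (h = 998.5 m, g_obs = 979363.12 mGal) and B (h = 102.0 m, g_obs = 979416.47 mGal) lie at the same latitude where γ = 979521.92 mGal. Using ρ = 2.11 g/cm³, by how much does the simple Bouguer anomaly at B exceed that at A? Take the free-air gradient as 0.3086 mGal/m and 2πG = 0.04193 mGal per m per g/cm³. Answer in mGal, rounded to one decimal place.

Δg_SB(A) = 979363.12 − 979521.92 + 0.3086×998.5 − 0.04193×2.11×998.5 = 61.00 mGal
Δg_SB(B) = 979416.47 − 979521.92 + 0.3086×102.0 − 0.04193×2.11×102.0 = -83.00 mGal
Difference = -83.00 − (61.00) = -144.00 mGal

-144.0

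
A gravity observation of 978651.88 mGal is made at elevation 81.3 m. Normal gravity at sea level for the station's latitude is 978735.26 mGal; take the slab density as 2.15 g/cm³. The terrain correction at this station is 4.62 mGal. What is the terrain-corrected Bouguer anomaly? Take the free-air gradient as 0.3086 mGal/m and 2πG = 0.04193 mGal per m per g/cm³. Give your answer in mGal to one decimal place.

Free-air correction = 0.3086 × 81.3 = 25.09 mGal
Free-air anomaly = 978651.88 − 978735.26 + (25.09) = -58.29 mGal
Bouguer slab correction = 0.04193 × 2.15 × 81.3 = 7.33 mGal
Simple Bouguer anomaly = -58.29 − (7.33) = -65.62 mGal
Complete Bouguer anomaly = -65.62 + 4.62 = -61.00 mGal

-61.0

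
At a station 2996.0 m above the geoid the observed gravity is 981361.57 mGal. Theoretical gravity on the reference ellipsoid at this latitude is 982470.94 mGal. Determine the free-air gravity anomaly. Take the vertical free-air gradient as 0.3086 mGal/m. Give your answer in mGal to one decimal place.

Free-air correction = 0.3086 × 2996.0 = 924.57 mGal
Free-air anomaly = 981361.57 − 982470.94 + (924.57) = -184.80 mGal

-184.8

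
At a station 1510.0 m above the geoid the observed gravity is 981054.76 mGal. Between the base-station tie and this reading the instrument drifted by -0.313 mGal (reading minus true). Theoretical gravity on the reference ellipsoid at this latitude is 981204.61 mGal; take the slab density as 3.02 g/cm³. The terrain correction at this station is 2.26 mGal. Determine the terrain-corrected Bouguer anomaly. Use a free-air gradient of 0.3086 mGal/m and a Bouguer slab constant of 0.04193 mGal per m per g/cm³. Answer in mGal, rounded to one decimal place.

Drift-corrected reading = 981054.76 − (-0.313) = 981055.073 mGal
Free-air correction = 0.3086 × 1510.0 = 465.99 mGal
Free-air anomaly = 981055.073 − 981204.61 + (465.99) = 316.453 mGal
Bouguer slab correction = 0.04193 × 3.02 × 1510.0 = 191.21 mGal
Simple Bouguer anomaly = 316.453 − (191.21) = 125.243 mGal
Complete Bouguer anomaly = 125.243 + 2.26 = 127.503 mGal

127.5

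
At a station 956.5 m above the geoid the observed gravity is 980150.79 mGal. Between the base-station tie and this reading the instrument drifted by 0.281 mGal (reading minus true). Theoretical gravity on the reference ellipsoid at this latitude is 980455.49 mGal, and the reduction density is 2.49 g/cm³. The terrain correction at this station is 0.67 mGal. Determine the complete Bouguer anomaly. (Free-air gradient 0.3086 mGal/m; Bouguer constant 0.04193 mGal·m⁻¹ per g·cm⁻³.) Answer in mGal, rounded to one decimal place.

-109.0

Drift-corrected reading = 980150.79 − (0.281) = 980150.509 mGal
Free-air correction = 0.3086 × 956.5 = 295.18 mGal
Free-air anomaly = 980150.509 − 980455.49 + (295.18) = -9.801 mGal
Bouguer slab correction = 0.04193 × 2.49 × 956.5 = 99.86 mGal
Simple Bouguer anomaly = -9.801 − (99.86) = -109.661 mGal
Complete Bouguer anomaly = -109.661 + 0.67 = -108.991 mGal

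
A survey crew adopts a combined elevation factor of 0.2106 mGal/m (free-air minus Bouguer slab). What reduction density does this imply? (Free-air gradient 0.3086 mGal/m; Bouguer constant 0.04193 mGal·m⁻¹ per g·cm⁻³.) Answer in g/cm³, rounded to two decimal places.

0.2106 = 0.3086 − 0.04193 × ρ
ρ = (0.3086 − 0.2106) / 0.04193 = 2.34 g/cm³

2.34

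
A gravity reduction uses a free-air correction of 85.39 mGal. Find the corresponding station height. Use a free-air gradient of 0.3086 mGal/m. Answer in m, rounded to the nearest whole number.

h = 85.39 / 0.3086 = 276.70 m

277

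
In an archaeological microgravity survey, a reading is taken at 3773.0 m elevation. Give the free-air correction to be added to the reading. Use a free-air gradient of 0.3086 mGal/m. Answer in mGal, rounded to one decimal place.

1164.3

Free-air correction = 0.3086 × 3773.0 = 1164.3 mGal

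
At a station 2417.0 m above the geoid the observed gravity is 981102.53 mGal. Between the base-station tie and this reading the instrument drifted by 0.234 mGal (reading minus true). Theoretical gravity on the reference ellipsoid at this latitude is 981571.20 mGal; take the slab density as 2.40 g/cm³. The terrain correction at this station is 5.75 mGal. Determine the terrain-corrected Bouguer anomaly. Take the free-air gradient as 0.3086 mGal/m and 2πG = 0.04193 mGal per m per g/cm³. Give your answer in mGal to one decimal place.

Drift-corrected reading = 981102.53 − (0.234) = 981102.296 mGal
Free-air correction = 0.3086 × 2417.0 = 745.89 mGal
Free-air anomaly = 981102.296 − 981571.20 + (745.89) = 276.986 mGal
Bouguer slab correction = 0.04193 × 2.40 × 2417.0 = 243.23 mGal
Simple Bouguer anomaly = 276.986 − (243.23) = 33.756 mGal
Complete Bouguer anomaly = 33.756 + 5.75 = 39.506 mGal

39.5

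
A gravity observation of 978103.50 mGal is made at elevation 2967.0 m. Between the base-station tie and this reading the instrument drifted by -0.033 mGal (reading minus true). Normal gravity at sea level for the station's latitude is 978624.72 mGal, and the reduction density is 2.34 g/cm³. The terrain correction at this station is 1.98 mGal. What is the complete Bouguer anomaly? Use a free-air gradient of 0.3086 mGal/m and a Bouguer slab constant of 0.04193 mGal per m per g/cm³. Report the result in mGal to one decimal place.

Drift-corrected reading = 978103.50 − (-0.033) = 978103.533 mGal
Free-air correction = 0.3086 × 2967.0 = 915.62 mGal
Free-air anomaly = 978103.533 − 978624.72 + (915.62) = 394.433 mGal
Bouguer slab correction = 0.04193 × 2.34 × 2967.0 = 291.11 mGal
Simple Bouguer anomaly = 394.433 − (291.11) = 103.323 mGal
Complete Bouguer anomaly = 103.323 + 1.98 = 105.303 mGal

105.3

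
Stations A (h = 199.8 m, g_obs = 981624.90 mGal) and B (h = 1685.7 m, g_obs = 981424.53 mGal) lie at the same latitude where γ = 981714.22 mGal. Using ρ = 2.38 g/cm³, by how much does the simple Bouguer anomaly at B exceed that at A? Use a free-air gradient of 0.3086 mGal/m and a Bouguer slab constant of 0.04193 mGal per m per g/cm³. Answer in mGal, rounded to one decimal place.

Δg_SB(A) = 981624.90 − 981714.22 + 0.3086×199.8 − 0.04193×2.38×199.8 = -47.60 mGal
Δg_SB(B) = 981424.53 − 981714.22 + 0.3086×1685.7 − 0.04193×2.38×1685.7 = 62.30 mGal
Difference = 62.30 − (-47.60) = 109.90 mGal

109.9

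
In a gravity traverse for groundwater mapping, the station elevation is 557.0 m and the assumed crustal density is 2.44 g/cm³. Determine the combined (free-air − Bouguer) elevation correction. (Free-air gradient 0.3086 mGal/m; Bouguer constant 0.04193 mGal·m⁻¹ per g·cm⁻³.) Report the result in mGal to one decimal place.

114.9

Combined gradient = 0.3086 − 0.04193 × 2.44 = 0.2062908 mGal/m
Combined elevation correction = 0.2062908 × 557.0 = 114.9 mGal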